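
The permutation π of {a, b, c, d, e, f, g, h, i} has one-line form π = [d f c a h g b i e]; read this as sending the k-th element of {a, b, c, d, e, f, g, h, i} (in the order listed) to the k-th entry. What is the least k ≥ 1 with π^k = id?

6

The disjoint-cycle form of π has cycle lengths 3, 3, 2, 1.
Since disjoint cycles commute, ord(π) = lcm(3, 3, 2) = 6.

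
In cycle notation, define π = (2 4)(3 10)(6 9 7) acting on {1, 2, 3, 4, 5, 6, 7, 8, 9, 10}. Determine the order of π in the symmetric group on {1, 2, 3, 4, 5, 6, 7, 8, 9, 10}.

6

The disjoint cycles have lengths 3, 2, 2, 1, 1, 1.
Since disjoint cycles commute, ord(π) = lcm(3, 2, 2) = 6.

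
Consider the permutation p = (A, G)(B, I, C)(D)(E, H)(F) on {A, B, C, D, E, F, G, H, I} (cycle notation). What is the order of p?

The cycle type of p is (3, 2, 2, 1, 1).
Since disjoint cycles commute, ord(p) = lcm(3, 2, 2) = 6.

6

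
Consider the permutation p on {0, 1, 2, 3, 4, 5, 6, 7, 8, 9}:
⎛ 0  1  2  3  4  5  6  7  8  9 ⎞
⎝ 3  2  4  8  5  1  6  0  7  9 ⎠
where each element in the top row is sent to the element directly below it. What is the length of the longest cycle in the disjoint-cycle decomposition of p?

Decomposing into disjoint cycles gives (0 3 8 7)(1 2 4 5); the longest has length 4.

4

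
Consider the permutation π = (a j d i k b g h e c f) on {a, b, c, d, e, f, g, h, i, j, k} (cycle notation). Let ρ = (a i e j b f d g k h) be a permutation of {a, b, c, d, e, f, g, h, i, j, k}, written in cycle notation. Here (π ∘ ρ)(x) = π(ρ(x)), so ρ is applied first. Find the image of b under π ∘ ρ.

First apply ρ: ρ(b) = f, then π(f) = a. Thus (π ∘ ρ)(b) = a.

a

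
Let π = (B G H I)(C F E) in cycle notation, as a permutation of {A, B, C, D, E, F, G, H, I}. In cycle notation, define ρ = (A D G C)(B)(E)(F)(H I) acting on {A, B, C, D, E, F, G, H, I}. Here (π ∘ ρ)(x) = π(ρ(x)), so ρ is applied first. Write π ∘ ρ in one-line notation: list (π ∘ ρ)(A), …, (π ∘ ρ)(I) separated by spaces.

D G A H C E F B I

Chase each element through ρ then π: A → D → D; B → B → G; C → A → A; D → G → H; E → E → C; F → F → E; G → C → F; H → I → B; I → H → I.
Collecting the images, π ∘ ρ = [D G A H C E F B I].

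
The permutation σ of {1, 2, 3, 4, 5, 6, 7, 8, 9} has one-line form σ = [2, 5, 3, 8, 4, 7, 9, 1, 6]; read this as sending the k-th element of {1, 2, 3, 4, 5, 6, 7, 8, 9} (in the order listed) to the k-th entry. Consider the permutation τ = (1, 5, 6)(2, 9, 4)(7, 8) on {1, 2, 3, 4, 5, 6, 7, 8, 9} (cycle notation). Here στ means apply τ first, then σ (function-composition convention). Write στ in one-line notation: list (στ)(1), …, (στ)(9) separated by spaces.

4 6 3 5 7 2 1 9 8

Chase each element through τ then σ: 1 → 5 → 4; 2 → 9 → 6; 3 → 3 → 3; 4 → 2 → 5; 5 → 6 → 7; 6 → 1 → 2; 7 → 8 → 1; 8 → 7 → 9; 9 → 4 → 8.
Collecting the images, στ = [4 6 3 5 7 2 1 9 8].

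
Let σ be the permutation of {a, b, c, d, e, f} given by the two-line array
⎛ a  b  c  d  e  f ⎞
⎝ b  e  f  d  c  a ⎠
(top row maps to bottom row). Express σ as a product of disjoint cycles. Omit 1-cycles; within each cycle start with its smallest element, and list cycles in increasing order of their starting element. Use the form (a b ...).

Start at a and follow images: a → b → e → c → f → a, giving the cycle (a b e c f).
Repeating from the next unused element and collecting all non-trivial cycles gives (a b e c f).

(a b e c f)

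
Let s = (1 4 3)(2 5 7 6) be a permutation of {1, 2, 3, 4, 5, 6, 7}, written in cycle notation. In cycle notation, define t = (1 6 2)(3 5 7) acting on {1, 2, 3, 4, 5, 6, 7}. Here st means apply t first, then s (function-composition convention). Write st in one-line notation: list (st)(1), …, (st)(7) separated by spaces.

2 4 7 3 6 5 1

For each element, apply t then s: 1 → 6 → 2; 2 → 1 → 4; 3 → 5 → 7; 4 → 4 → 3; 5 → 7 → 6; 6 → 2 → 5; 7 → 3 → 1.
Collecting the images, st = [2 4 7 3 6 5 1].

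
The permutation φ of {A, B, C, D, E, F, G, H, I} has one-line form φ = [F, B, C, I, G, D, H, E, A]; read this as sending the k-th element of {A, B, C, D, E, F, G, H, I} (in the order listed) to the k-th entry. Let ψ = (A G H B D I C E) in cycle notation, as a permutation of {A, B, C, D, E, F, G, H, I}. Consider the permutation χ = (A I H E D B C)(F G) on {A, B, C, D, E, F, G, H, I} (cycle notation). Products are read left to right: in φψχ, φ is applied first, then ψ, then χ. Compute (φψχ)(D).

Chase D: φ(D) = I; ψ(I) = C; χ(C) = A. Hence (φψχ)(D) = A.

A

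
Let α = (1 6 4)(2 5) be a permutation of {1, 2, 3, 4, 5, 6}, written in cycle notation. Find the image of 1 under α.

6

1 appears in (1 6 4); the next entry (wrapping around) is 6.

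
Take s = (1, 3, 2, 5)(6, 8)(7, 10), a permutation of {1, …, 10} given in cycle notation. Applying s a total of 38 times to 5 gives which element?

3

5 lies in the 4-cycle (1, 3, 2, 5).
On a 4-cycle, s^4 is the identity, so s^38 = s^2 there (38 ≡ 2 mod 4).
Advancing 2 steps from 5: 5 → 1 → 3.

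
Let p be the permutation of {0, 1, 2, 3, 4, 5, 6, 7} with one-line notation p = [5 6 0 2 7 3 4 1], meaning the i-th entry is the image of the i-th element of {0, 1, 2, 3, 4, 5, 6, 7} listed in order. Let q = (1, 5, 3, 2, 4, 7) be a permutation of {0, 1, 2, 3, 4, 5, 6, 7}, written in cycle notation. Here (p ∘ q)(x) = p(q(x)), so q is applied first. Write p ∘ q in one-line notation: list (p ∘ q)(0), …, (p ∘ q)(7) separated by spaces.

(p ∘ q)(x) = p(q(x)). Computing each image: p(q(0)) = p(0) = 5, p(q(1)) = p(5) = 3, p(q(2)) = p(4) = 7, p(q(3)) = p(2) = 0, p(q(4)) = p(7) = 1, p(q(5)) = p(3) = 2, p(q(6)) = p(6) = 4, p(q(7)) = p(1) = 6.
Hence p ∘ q = [5 3 7 0 1 2 4 6].

5 3 7 0 1 2 4 6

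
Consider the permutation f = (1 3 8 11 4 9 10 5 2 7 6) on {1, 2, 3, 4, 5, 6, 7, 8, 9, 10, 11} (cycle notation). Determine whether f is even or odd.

The cycle lengths are 11.
A cycle is odd iff its length is even; f has 0 even-length cycles, so sgn(f) = (−1)^0 and f is even.

even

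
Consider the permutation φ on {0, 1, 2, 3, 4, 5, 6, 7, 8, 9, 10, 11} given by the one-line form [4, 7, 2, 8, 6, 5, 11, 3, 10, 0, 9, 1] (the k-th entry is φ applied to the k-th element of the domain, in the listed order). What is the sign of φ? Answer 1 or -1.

-1

In disjoint-cycle form the cycle lengths are 10, 1, 1.
A cycle of length ℓ contributes ℓ−1 transpositions, so φ is a product of 9 transpositions — odd.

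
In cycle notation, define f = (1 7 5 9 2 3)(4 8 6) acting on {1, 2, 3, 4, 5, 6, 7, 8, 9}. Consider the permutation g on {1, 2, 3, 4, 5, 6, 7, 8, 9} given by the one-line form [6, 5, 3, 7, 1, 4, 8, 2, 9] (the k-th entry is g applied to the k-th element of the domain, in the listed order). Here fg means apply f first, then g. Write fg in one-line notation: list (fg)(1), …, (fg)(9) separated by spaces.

8 3 6 2 9 7 1 4 5

Chase each element through f then g: 1 → 7 → 8; 2 → 3 → 3; 3 → 1 → 6; 4 → 8 → 2; 5 → 9 → 9; 6 → 4 → 7; 7 → 5 → 1; 8 → 6 → 4; 9 → 2 → 5.
Collecting the images, fg = [8 3 6 2 9 7 1 4 5].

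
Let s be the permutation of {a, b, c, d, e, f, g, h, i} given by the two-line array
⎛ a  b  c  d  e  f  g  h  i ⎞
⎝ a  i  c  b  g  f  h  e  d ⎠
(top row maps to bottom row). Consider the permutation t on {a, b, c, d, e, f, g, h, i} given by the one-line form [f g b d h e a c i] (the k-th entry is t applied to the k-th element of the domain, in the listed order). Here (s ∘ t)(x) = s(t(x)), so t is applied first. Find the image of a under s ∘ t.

f

t(a) = f, then s(f) = f; composing gives (s ∘ t)(a) = f.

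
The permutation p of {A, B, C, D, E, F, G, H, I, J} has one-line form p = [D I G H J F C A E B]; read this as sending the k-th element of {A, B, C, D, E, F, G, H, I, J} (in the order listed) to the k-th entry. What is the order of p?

Decomposing into disjoint cycles gives cycle lengths 4, 3, 2, 1.
The order of p is the least common multiple of its cycle lengths: lcm(4, 3, 2) = 12.

12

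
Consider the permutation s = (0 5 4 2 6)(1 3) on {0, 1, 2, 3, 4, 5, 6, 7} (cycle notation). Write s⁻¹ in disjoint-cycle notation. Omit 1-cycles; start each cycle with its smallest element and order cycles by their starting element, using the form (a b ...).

The inverse reverses each cycle.
Reversing each cycle of s and rotating so the smallest element leads gives (0 6 2 4 5)(1 3).

(0 6 2 4 5)(1 3)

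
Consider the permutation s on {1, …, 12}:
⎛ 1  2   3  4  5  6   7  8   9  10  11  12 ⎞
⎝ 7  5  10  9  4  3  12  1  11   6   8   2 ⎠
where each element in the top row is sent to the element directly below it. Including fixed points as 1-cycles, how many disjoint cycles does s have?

The cycle decomposition is (1 7 12 2 5 4 9 11 8)(3 10 6), which has 2 cycles (counting 1-cycles).

2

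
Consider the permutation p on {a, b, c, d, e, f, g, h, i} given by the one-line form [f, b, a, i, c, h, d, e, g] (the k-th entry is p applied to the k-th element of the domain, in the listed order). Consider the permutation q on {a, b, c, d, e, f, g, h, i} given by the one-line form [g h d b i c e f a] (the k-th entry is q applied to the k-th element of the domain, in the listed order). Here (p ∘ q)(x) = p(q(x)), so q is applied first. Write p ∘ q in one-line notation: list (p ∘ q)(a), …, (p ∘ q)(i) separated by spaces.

d e i b g a c h f

Chase each element through q then p: a → g → d; b → h → e; c → d → i; d → b → b; e → i → g; f → c → a; g → e → c; h → f → h; i → a → f.
Collecting the images, p ∘ q = [d e i b g a c h f].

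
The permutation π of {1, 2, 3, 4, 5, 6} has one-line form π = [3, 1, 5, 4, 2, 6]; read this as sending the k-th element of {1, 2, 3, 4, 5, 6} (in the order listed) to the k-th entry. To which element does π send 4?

4 is element number 4 of the domain, and entry number 4 of the one-line form is 4, so π(4) = 4.

4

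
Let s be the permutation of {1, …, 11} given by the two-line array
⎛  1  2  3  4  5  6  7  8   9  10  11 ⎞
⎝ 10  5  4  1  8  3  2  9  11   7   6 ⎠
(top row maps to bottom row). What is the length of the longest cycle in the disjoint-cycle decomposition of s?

Decomposing into disjoint cycles gives (1 10 7 2 5 8 9 11 6 3 4); the longest has length 11.

11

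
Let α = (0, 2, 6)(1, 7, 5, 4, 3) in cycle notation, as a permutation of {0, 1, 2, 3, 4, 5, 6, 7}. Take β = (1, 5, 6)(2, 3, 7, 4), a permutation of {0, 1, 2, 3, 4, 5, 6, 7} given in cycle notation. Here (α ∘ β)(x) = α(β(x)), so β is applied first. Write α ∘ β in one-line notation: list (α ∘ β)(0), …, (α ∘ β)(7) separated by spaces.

2 4 1 5 6 0 7 3

For each element, apply β then α: 0 → 0 → 2; 1 → 5 → 4; 2 → 3 → 1; 3 → 7 → 5; 4 → 2 → 6; 5 → 6 → 0; 6 → 1 → 7; 7 → 4 → 3.
So α ∘ β in one-line form is 2 4 1 5 6 0 7 3.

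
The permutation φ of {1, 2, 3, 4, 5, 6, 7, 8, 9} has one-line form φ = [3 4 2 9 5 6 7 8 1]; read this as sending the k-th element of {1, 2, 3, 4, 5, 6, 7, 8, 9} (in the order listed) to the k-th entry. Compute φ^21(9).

1

Tracing 9 → 1 → … returns to 9 after 5 steps, so 9 lies in a 5-cycle (1, 3, 2, 4, 9).
Since the cycle has length 5, φ^21 acts on it the same as φ^1 (21 mod 5 = 1).
Stepping 1 place around the cycle: 9 → 1.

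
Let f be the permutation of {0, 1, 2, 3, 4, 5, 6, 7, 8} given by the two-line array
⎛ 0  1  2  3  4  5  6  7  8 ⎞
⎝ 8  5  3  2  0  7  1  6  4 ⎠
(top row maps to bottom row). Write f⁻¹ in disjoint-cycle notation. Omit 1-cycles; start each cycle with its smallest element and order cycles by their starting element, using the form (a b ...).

(0 4 8)(1 6 7 5)(2 3)

The cycle decomposition of f is (0 8 4)(1 5 7 6)(2 3).
The inverse reverses every cycle; in canonical form, f⁻¹ = (0 4 8)(1 6 7 5)(2 3).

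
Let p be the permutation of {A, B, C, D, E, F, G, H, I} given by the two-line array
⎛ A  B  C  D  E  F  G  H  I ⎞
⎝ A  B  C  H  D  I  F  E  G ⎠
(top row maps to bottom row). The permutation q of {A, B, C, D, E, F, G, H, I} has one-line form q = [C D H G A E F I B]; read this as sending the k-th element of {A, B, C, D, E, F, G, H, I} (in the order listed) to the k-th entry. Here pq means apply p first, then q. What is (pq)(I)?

F

(pq)(I) = q(p(I)). p(I) = G, then q(G) = F. So (pq)(I) = F.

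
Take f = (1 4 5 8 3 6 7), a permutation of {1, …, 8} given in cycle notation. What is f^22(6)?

7

6 lies in the 7-cycle (1 4 5 8 3 6 7).
Since the cycle has length 7, f^22 acts on it the same as f^1 (22 mod 7 = 1).
Advancing 1 step from 6: 6 → 7.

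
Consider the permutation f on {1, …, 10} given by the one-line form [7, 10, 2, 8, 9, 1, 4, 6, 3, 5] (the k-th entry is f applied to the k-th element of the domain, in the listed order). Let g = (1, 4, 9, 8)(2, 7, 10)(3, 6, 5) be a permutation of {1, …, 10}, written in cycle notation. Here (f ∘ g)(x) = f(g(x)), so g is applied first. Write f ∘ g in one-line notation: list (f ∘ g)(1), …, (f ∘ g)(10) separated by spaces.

8 4 1 3 2 9 5 7 6 10

Chase each element through g then f: 1 → 4 → 8; 2 → 7 → 4; 3 → 6 → 1; 4 → 9 → 3; 5 → 3 → 2; 6 → 5 → 9; 7 → 10 → 5; 8 → 1 → 7; 9 → 8 → 6; 10 → 2 → 10.
Collecting the images, f ∘ g = [8 4 1 3 2 9 5 7 6 10].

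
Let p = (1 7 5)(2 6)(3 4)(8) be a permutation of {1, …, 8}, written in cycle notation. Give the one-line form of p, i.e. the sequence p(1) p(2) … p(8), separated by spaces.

Each element maps to the next entry in its cycle (wrapping to the front): 1↦7, 2↦6, 3↦4, 4↦3, 5↦1, 6↦2, 7↦5, 8↦8.
So the one-line form is 7 6 4 3 1 2 5 8.

7 6 4 3 1 2 5 8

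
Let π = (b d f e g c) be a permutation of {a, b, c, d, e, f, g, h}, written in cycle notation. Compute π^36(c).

c

c lies in the 6-cycle (b d f e g c).
Powers repeat with period 6 on this cycle, and 36 mod 6 = 0, so π^36(c) = π^0(c).
So π^36(c) = c.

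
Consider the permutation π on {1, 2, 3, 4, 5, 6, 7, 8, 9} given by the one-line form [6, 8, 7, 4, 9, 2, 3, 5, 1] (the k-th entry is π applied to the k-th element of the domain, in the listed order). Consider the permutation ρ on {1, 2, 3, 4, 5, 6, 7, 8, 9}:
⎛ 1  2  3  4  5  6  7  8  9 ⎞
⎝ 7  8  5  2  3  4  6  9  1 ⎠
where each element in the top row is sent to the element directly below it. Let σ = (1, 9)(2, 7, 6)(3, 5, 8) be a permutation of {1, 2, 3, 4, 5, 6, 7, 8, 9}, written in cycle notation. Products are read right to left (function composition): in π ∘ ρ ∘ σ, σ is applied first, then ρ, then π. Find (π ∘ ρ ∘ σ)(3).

7

Apply the permutations in order: σ(3) = 5, then ρ(5) = 3, then π(3) = 7. So (π ∘ ρ ∘ σ)(3) = 7.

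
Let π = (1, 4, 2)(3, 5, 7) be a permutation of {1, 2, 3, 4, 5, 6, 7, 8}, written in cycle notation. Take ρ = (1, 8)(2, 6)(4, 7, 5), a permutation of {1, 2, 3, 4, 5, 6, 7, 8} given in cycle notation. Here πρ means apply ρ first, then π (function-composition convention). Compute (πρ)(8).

4

First apply ρ: ρ(8) = 1, then π(1) = 4. Thus (πρ)(8) = 4.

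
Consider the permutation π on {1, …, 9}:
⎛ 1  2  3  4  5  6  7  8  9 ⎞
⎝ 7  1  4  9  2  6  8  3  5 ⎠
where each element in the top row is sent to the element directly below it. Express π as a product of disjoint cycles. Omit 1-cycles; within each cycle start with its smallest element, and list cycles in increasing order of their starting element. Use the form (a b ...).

From 1: 1 → 7 → 8 → 3 → 4 → 9 → 5 → 2 → 1, closing the cycle (1 7 8 3 4 9 5 2).
Repeating from the next unused element and collecting all non-trivial cycles gives (1 7 8 3 4 9 5 2).

(1 7 8 3 4 9 5 2)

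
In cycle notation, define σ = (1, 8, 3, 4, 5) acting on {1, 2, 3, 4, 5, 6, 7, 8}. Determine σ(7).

7 does not appear in any cycle of σ, so it is a fixed point: σ(7) = 7.

7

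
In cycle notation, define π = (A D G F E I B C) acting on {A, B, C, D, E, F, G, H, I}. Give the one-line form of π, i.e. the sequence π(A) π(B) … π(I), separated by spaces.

D C A G I E F H B

Reading each image from the cycles: A→D, B→C, C→A, D→G, E→I, F→E, G→F, H→H, I→B.
So the one-line form is D C A G I E F H B.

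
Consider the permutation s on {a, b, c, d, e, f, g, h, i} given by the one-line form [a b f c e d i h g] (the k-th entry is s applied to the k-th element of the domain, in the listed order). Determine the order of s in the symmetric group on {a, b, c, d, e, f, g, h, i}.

Decomposing into disjoint cycles gives cycle lengths 3, 2, 1, 1, 1, 1.
The order of s is the least common multiple of its cycle lengths: lcm(3, 2) = 6.

6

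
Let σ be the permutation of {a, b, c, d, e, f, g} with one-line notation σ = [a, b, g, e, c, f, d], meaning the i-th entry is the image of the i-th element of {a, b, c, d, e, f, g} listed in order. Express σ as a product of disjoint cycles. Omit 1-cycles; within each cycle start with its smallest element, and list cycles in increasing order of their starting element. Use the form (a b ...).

Start at c and follow images: c → g → d → e → c, giving the cycle (c g d e).
Repeating from the next unused element and collecting all non-trivial cycles gives (c g d e).

(c g d e)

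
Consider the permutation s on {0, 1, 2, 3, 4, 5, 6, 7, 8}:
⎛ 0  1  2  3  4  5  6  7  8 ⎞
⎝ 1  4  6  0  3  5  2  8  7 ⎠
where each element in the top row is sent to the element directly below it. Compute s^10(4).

0

Tracing 4 → 3 → … returns to 4 after 4 steps, so 4 lies in a 4-cycle (0 1 4 3).
On a 4-cycle, s^4 is the identity, so s^10 = s^2 there (10 ≡ 2 mod 4).
Stepping 2 places around the cycle: 4 → 3 → 0.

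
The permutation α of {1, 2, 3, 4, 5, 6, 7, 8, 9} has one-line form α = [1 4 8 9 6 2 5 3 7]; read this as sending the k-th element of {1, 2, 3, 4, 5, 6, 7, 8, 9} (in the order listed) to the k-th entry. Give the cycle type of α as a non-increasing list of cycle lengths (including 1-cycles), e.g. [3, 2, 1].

The disjoint cycles are (1)(2, 4, 9, 7, 5, 6)(3, 8), with lengths 6, 2, 1 in non-increasing order.

[6, 2, 1]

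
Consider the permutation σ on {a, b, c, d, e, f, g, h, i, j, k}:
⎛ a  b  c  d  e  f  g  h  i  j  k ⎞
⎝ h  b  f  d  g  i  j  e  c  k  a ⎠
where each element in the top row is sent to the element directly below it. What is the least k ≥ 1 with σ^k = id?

6

Decomposing into disjoint cycles gives cycle lengths 6, 3, 1, 1.
The order of σ is the least common multiple of its cycle lengths: lcm(6, 3) = 6.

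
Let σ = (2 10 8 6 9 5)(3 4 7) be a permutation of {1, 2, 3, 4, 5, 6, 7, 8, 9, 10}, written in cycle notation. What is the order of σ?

6

The disjoint cycles have lengths 6, 3, 1.
The order of σ is the least common multiple of its cycle lengths: lcm(6, 3) = 6.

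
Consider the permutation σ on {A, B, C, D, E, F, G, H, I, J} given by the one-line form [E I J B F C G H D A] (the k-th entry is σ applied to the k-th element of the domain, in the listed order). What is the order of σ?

15

Decomposing into disjoint cycles gives cycle lengths 5, 3, 1, 1.
Since disjoint cycles commute, ord(σ) = lcm(5, 3) = 15.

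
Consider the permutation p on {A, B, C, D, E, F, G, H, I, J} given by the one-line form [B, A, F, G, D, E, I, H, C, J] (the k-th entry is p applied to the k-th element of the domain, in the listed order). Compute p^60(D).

D

Tracing D → G → … returns to D after 6 steps, so D lies in a 6-cycle (C, F, E, D, G, I).
Since the cycle has length 6, p^60 acts on it the same as p^0 (60 mod 6 = 0).
So p^60(D) = D.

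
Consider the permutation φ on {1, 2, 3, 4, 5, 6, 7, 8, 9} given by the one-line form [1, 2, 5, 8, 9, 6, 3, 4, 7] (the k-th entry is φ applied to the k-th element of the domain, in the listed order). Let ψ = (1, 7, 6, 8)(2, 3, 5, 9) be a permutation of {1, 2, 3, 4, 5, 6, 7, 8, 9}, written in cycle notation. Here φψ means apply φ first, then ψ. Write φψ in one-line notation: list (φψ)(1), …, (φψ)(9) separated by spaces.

Chase each element through φ then ψ: 1 → 1 → 7; 2 → 2 → 3; 3 → 5 → 9; 4 → 8 → 1; 5 → 9 → 2; 6 → 6 → 8; 7 → 3 → 5; 8 → 4 → 4; 9 → 7 → 6.
So φψ in one-line form is 7 3 9 1 2 8 5 4 6.

7 3 9 1 2 8 5 4 6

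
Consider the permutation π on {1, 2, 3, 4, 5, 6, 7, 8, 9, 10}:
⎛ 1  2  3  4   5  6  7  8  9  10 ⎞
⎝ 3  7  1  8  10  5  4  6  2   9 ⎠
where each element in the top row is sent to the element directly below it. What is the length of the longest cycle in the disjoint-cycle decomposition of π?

Decomposing into disjoint cycles gives (1, 3)(2, 7, 4, 8, 6, 5, 10, 9); the longest has length 8.

8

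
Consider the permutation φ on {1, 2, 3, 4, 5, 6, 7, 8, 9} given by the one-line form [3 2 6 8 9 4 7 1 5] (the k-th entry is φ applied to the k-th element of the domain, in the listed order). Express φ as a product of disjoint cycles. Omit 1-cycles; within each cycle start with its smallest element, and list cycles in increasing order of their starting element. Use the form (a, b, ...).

From 1: 1 → 3 → 6 → 4 → 8 → 1, closing the cycle (1, 3, 6, 4, 8).
Repeating from the next unused element and collecting all non-trivial cycles gives (1, 3, 6, 4, 8)(5, 9).

(1, 3, 6, 4, 8)(5, 9)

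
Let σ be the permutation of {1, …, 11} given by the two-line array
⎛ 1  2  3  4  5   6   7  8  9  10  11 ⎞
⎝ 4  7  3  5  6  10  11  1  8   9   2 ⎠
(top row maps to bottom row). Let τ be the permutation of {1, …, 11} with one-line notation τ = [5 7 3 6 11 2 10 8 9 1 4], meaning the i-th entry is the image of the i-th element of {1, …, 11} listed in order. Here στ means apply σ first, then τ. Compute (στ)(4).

(στ)(4) = τ(σ(4)). σ(4) = 5, then τ(5) = 11. So (στ)(4) = 11.

11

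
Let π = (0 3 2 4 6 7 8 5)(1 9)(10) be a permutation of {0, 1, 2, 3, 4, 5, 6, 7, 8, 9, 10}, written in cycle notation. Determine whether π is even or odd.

even

The cycle lengths are 8, 2, 1.
A cycle is odd iff its length is even; π has 2 even-length cycles, so sgn(π) = (−1)^2 and π is even.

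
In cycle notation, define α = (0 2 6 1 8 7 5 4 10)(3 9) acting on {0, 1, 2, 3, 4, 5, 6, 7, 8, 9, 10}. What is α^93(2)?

2 lies in the 9-cycle (0 2 6 1 8 7 5 4 10).
Since the cycle has length 9, α^93 acts on it the same as α^3 (93 mod 9 = 3).
Stepping 3 places around the cycle: 2 → 6 → 1 → 8.

8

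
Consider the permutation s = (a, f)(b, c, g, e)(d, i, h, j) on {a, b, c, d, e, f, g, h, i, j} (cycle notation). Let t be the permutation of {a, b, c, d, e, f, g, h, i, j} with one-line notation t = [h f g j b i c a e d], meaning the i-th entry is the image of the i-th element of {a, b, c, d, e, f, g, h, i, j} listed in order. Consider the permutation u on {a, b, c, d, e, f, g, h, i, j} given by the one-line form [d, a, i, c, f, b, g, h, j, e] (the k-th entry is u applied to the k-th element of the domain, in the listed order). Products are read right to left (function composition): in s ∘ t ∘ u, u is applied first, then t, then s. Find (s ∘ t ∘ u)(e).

Chase e: u(e) = f; t(f) = i; s(i) = h. Hence (s ∘ t ∘ u)(e) = h.

h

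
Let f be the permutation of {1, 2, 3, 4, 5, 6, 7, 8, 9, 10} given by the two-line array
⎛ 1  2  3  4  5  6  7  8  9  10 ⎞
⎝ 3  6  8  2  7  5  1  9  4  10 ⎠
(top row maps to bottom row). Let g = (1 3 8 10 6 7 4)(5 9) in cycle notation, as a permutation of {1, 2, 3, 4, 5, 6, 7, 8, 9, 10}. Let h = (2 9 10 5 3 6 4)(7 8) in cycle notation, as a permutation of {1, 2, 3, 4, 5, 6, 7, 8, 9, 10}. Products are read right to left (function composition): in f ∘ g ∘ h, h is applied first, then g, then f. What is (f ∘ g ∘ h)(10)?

Chase 10: h(10) = 5; g(5) = 9; f(9) = 4. Hence (f ∘ g ∘ h)(10) = 4.

4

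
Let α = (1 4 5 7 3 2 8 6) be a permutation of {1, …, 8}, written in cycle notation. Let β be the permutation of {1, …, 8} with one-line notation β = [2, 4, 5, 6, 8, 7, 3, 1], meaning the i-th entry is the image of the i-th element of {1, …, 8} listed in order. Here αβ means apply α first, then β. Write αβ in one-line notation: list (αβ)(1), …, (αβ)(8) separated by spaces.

(αβ)(x) = β(α(x)). Computing each image: β(α(1)) = β(4) = 6, β(α(2)) = β(8) = 1, β(α(3)) = β(2) = 4, β(α(4)) = β(5) = 8, β(α(5)) = β(7) = 3, β(α(6)) = β(1) = 2, β(α(7)) = β(3) = 5, β(α(8)) = β(6) = 7.
Hence αβ = [6 1 4 8 3 2 5 7].

6 1 4 8 3 2 5 7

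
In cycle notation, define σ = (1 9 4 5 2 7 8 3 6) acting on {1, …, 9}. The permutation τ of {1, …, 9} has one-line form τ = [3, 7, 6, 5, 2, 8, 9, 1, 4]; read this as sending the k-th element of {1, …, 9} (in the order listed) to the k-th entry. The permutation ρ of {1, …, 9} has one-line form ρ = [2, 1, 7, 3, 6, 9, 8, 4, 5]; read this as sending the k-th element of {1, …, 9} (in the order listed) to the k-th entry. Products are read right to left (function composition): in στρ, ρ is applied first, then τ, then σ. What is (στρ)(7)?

Chase 7: ρ(7) = 8; τ(8) = 1; σ(1) = 9. Hence (στρ)(7) = 9.

9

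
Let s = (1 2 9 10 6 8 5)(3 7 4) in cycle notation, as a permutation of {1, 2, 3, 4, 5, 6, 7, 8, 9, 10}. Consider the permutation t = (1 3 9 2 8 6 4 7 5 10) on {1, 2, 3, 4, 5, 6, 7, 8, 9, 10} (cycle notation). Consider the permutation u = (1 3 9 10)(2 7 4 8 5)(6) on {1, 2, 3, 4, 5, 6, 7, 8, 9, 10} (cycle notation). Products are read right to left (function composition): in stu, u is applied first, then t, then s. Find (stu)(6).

3

(stu)(6) = s(t(u(6))). u(6) = 6, then t(6) = 4, then s(4) = 3, so the result is 3.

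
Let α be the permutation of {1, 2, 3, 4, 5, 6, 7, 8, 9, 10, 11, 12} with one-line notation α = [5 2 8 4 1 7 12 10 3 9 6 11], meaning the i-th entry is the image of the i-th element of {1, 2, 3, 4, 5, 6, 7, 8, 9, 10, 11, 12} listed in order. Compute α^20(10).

10

Tracing 10 → 9 → … returns to 10 after 4 steps, so 10 lies in a 4-cycle (3 8 10 9).
Since the cycle has length 4, α^20 acts on it the same as α^0 (20 mod 4 = 0).
So α^20(10) = 10.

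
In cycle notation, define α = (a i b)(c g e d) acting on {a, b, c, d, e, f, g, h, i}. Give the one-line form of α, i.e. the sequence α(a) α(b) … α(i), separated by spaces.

Reading each image from the cycles: a→i, b→a, c→g, d→c, e→d, f→f, g→e, h→h, i→b.
Listing these in domain order gives i a g c d f e h b.

i a g c d f e h b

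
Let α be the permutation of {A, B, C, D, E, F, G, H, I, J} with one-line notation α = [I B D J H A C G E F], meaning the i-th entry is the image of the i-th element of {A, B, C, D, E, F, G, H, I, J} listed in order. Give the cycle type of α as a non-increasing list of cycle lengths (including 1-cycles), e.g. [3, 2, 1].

[9, 1]

The disjoint cycles are (A, I, E, H, G, C, D, J, F)(B), with lengths 9, 1 in non-increasing order.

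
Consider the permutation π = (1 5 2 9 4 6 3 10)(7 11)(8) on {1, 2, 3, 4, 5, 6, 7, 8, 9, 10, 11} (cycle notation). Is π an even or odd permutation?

even

The cycle lengths are 8, 2, 1.
A cycle of length ℓ contributes ℓ−1 transpositions, so π is a product of 7 + 1 = 8 transpositions — even.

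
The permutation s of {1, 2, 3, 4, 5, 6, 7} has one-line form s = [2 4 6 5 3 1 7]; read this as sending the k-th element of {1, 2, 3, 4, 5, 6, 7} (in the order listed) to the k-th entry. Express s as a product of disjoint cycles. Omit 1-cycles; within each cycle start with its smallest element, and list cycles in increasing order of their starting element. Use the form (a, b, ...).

Start at 1 and follow images: 1 → 2 → 4 → 5 → 3 → 6 → 1, giving the cycle (1, 2, 4, 5, 3, 6).
Continuing from each remaining unvisited element yields (1, 2, 4, 5, 3, 6).

(1, 2, 4, 5, 3, 6)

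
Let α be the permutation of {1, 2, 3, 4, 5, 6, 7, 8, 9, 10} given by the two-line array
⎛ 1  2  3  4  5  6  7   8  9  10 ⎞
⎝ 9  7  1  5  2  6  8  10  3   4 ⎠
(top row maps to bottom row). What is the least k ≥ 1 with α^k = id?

6

Decomposing into disjoint cycles gives cycle lengths 6, 3, 1.
Since disjoint cycles commute, ord(α) = lcm(6, 3) = 6.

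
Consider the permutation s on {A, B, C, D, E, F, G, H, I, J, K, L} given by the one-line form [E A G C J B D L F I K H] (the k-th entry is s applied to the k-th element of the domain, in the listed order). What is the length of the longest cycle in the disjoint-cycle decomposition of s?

6

Decomposing into disjoint cycles gives (A E J I F B)(C G D)(H L); the longest has length 6.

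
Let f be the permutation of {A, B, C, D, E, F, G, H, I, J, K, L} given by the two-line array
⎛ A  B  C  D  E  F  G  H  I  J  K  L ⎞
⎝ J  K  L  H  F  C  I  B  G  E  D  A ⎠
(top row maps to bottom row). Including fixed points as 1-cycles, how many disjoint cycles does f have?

3

The cycle decomposition is (A J E F C L)(B K D H)(G I), which has 3 cycles (counting 1-cycles).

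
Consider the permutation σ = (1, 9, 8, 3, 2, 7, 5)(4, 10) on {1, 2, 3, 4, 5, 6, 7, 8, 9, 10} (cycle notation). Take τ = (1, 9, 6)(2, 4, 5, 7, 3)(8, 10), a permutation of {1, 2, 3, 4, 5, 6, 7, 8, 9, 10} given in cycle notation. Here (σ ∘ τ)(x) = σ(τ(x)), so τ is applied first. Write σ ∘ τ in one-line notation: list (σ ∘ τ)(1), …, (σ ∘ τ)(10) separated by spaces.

8 10 7 1 5 9 2 4 6 3

For each element, apply τ then σ: 1 → 9 → 8; 2 → 4 → 10; 3 → 2 → 7; 4 → 5 → 1; 5 → 7 → 5; 6 → 1 → 9; 7 → 3 → 2; 8 → 10 → 4; 9 → 6 → 6; 10 → 8 → 3.
Collecting the images, σ ∘ τ = [8 10 7 1 5 9 2 4 6 3].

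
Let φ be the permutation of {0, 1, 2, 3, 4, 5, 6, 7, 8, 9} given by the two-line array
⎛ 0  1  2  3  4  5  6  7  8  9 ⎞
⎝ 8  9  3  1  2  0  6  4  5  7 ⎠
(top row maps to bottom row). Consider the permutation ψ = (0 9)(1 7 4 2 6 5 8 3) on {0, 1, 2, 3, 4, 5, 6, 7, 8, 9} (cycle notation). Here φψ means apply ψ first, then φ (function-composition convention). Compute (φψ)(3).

ψ(3) = 1, then φ(1) = 9; composing gives (φψ)(3) = 9.

9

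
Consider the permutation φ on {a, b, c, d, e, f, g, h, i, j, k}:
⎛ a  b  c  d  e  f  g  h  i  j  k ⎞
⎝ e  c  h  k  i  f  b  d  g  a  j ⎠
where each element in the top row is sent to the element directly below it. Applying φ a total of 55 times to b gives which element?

j

Tracing b → c → … returns to b after 10 steps, so b lies in a 10-cycle (a e i g b c h d k j).
On a 10-cycle, φ^10 is the identity, so φ^55 = φ^5 there (55 ≡ 5 mod 10).
Advancing 5 steps from b: b → c → h → d → k → j.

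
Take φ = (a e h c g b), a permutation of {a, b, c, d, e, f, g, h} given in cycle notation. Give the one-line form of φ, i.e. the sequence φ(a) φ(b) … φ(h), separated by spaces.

Image by image: a↦e, b↦a, c↦g, d↦d, e↦h, f↦f, g↦b, h↦c.
Listing these in domain order gives e a g d h f b c.

e a g d h f b c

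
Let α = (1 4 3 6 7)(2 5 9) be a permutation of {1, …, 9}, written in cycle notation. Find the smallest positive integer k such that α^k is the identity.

15

The cycle type of α is (5, 3, 1).
The order of α is the least common multiple of its cycle lengths: lcm(5, 3) = 15.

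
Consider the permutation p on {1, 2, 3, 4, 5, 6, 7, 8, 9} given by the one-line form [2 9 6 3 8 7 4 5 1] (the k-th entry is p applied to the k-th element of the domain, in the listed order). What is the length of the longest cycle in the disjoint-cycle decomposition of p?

4

Decomposing into disjoint cycles gives (1 2 9)(3 6 7 4)(5 8); the longest has length 4.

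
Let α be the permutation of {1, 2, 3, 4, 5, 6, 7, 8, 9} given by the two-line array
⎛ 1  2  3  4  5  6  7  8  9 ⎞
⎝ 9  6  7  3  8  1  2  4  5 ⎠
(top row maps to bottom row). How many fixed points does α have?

No element satisfies α(x) = x, so there are 0 fixed points.

0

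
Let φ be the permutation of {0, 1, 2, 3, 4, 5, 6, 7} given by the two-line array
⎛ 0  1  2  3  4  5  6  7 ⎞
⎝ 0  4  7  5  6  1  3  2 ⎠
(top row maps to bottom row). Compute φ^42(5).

4

Tracing 5 → 1 → … returns to 5 after 5 steps, so 5 lies in a 5-cycle (1 4 6 3 5).
Powers repeat with period 5 on this cycle, and 42 mod 5 = 2, so φ^42(5) = φ^2(5).
Advancing 2 steps from 5: 5 → 1 → 4.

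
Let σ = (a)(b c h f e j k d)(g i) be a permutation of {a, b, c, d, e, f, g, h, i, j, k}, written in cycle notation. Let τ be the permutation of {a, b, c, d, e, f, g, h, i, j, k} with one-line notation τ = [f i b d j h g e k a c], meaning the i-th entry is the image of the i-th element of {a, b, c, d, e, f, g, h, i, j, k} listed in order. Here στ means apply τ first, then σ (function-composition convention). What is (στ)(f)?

(στ)(f) = σ(τ(f)). τ(f) = h, then σ(h) = f. So (στ)(f) = f.

f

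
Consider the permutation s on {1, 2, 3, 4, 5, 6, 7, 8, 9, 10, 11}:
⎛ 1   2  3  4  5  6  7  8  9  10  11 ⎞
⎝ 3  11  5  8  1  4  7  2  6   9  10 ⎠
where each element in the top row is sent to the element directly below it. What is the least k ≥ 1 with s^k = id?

The disjoint-cycle form of s has cycle lengths 7, 3, 1.
The order is lcm(7, 3) = 21.

21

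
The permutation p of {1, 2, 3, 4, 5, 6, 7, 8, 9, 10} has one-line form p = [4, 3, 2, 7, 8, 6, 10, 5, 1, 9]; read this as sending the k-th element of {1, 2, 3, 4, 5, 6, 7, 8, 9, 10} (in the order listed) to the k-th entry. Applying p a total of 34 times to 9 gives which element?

Tracing 9 → 1 → … returns to 9 after 5 steps, so 9 lies in a 5-cycle (1, 4, 7, 10, 9).
Since the cycle has length 5, p^34 acts on it the same as p^4 (34 mod 5 = 4).
Stepping 4 places around the cycle: 9 → 1 → 4 → 7 → 10.

10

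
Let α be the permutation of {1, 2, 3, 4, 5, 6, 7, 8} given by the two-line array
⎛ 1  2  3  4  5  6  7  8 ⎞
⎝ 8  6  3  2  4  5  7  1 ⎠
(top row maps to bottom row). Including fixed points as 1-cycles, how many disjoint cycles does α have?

The cycle decomposition is (1 8)(2 6 5 4)(3)(7), which has 4 cycles (counting 1-cycles).

4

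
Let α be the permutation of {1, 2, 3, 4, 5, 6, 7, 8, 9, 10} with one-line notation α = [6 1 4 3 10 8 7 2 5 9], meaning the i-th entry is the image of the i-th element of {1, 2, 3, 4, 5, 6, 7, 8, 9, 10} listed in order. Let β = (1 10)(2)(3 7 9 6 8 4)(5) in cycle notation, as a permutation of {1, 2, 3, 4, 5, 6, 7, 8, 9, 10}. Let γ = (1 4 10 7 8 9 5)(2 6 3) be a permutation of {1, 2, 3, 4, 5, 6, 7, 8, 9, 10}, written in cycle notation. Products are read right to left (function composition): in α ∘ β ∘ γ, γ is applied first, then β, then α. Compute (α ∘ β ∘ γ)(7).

Apply the permutations in order: γ(7) = 8, then β(8) = 4, then α(4) = 3. So (α ∘ β ∘ γ)(7) = 3.

3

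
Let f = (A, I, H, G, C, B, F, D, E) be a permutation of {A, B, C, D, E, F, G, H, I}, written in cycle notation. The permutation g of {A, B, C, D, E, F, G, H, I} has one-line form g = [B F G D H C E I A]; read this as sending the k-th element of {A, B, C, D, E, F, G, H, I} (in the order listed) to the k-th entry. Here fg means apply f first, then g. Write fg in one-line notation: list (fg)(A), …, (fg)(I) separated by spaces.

A C F H B D G E I

Chase each element through f then g: A → I → A; B → F → C; C → B → F; D → E → H; E → A → B; F → D → D; G → C → G; H → G → E; I → H → I.
So fg in one-line form is A C F H B D G E I.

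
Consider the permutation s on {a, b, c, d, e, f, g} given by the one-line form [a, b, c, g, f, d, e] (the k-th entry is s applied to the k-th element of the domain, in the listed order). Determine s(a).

a

a is element number 1 of the domain, and entry number 1 of the one-line form is a, so s(a) = a.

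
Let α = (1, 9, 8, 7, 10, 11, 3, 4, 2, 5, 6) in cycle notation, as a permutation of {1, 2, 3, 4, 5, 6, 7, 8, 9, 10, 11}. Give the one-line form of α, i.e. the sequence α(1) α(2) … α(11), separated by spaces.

9 5 4 2 6 1 10 7 8 11 3

Reading each image from the cycles: 1→9, 2→5, 3→4, 4→2, 5→6, 6→1, 7→10, 8→7, 9→8, 10→11, 11→3.
So the one-line form is 9 5 4 2 6 1 10 7 8 11 3.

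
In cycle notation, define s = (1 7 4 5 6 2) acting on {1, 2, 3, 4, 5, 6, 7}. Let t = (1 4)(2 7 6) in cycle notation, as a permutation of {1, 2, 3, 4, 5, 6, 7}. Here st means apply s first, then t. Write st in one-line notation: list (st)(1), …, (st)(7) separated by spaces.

(st)(x) = t(s(x)). Computing each image: t(s(1)) = t(7) = 6, t(s(2)) = t(1) = 4, t(s(3)) = t(3) = 3, t(s(4)) = t(5) = 5, t(s(5)) = t(6) = 2, t(s(6)) = t(2) = 7, t(s(7)) = t(4) = 1.
Hence st = [6 4 3 5 2 7 1].

6 4 3 5 2 7 1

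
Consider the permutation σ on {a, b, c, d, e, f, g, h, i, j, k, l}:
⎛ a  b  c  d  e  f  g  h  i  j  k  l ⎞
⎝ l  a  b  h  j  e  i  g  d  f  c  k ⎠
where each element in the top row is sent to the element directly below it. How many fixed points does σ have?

0

No element satisfies σ(x) = x, so there are 0 fixed points.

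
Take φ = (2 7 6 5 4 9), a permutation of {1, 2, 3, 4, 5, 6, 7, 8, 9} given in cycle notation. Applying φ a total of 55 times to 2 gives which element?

2 lies in the 6-cycle (2 7 6 5 4 9).
On a 6-cycle, φ^6 is the identity, so φ^55 = φ^1 there (55 ≡ 1 mod 6).
Advancing 1 step from 2: 2 → 7.

7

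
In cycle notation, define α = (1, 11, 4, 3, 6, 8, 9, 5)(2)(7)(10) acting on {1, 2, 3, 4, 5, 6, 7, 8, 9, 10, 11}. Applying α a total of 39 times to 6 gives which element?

6 lies in the 8-cycle (1, 11, 4, 3, 6, 8, 9, 5).
Powers repeat with period 8 on this cycle, and 39 mod 8 = 7, so α^39(6) = α^7(6).
Advancing 7 steps from 6: 6 → 8 → 9 → 5 → 1 → 11 → 4 → 3.

3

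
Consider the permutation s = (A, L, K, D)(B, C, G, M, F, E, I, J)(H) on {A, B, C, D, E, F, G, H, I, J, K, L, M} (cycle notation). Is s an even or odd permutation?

The cycle lengths are 8, 4, 1.
A cycle is odd iff its length is even; s has 2 even-length cycles, so sgn(s) = (−1)^2 and s is even.

even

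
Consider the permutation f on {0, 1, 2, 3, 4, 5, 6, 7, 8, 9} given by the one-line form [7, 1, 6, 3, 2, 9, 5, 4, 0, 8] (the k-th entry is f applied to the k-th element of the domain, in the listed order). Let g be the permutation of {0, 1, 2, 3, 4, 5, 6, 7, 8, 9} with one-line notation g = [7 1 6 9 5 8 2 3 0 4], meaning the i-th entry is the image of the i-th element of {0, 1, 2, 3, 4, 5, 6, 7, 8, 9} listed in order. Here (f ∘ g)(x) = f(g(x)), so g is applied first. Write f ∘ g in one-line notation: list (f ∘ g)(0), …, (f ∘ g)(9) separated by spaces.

(f ∘ g)(x) = f(g(x)). Computing each image: f(g(0)) = f(7) = 4, f(g(1)) = f(1) = 1, f(g(2)) = f(6) = 5, f(g(3)) = f(9) = 8, f(g(4)) = f(5) = 9, f(g(5)) = f(8) = 0, f(g(6)) = f(2) = 6, f(g(7)) = f(3) = 3, f(g(8)) = f(0) = 7, f(g(9)) = f(4) = 2.
Hence f ∘ g = [4 1 5 8 9 0 6 3 7 2].

4 1 5 8 9 0 6 3 7 2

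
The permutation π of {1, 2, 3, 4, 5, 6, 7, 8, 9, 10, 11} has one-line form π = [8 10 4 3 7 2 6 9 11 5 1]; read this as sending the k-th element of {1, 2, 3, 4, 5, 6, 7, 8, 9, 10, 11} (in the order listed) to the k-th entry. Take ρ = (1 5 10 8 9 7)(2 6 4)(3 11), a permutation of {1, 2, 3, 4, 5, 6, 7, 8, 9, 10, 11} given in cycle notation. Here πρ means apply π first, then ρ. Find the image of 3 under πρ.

2

(πρ)(3) = ρ(π(3)). π(3) = 4, then ρ(4) = 2. So (πρ)(3) = 2.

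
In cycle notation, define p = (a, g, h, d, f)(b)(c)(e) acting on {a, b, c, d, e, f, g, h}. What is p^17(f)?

g

f lies in the 5-cycle (a, g, h, d, f).
On a 5-cycle, p^5 is the identity, so p^17 = p^2 there (17 ≡ 2 mod 5).
Advancing 2 steps from f: f → a → g.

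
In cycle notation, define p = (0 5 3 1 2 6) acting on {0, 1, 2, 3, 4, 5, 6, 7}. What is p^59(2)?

2 lies in the 6-cycle (0 5 3 1 2 6).
On a 6-cycle, p^6 is the identity, so p^59 = p^5 there (59 ≡ 5 mod 6).
Stepping 5 places around the cycle: 2 → 6 → 0 → 5 → 3 → 1.

1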